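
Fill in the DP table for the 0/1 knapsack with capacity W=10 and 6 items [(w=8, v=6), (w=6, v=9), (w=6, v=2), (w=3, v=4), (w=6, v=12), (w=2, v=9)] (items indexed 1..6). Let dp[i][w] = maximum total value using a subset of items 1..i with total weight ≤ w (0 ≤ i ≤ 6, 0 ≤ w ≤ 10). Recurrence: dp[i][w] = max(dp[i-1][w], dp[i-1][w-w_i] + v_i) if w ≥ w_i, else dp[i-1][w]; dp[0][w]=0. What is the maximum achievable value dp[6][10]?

21

i\w   0   1   2   3   4   5   6   7   8   9  10
  0   0   0   0   0   0   0   0   0   0   0   0
  1   0   0   0   0   0   0   0   0   6   6   6
  2   0   0   0   0   0   0   9   9   9   9   9
  3   0   0   0   0   0   0   9   9   9   9   9
  4   0   0   0   4   4   4   9   9   9  13  13
  5   0   0   0   4   4   4  12  12  12  16  16
  6   0   0   9   9   9  13  13  13  21  21  21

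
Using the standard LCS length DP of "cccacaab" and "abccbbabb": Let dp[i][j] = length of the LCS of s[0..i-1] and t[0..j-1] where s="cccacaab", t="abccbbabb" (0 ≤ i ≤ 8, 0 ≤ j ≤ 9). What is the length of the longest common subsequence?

   ''  a  b  c  c  b  b  a  b  b
''  0  0  0  0  0  0  0  0  0  0
 c  0  0  0  1  1  1  1  1  1  1
 c  0  0  0  1  2  2  2  2  2  2
 c  0  0  0  1  2  2  2  2  2  2
 a  0  1  1  1  2  2  2  3  3  3
 c  0  1  1  2  2  2  2  3  3  3
 a  0  1  1  2  2  2  2  3  3  3
 a  0  1  1  2  2  2  2  3  3  3
 b  0  1  2  2  2  3  3  3  4  4

4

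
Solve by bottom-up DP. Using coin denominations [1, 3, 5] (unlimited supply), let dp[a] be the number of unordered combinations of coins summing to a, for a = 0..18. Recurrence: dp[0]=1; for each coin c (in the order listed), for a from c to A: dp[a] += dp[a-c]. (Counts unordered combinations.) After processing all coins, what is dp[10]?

7

after  coin     0     1     2     3     4     5     6     7     8     9    10    11    12    13    14    15    16    17    18
          1     1     1     1     1     1     1     1     1     1     1     1     1     1     1     1     1     1     1     1
          3     1     1     1     2     2     2     3     3     3     4     4     4     5     5     5     6     6     6     7
          5     1     1     1     2     2     3     4     4     5     6     7     8     9    10    11    13    14    15    17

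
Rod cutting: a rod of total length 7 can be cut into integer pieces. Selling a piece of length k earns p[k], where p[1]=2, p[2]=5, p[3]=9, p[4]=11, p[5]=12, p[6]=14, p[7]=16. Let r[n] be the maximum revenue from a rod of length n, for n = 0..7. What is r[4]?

11

   n    0    1    2    3    4    5    6    7
r[n]    0    2    5    9   11   14   18   20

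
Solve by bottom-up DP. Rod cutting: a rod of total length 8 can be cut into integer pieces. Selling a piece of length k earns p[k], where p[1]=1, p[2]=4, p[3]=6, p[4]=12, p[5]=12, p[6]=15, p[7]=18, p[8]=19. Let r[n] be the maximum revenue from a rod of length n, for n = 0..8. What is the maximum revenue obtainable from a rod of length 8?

   n    0    1    2    3    4    5    6    7    8
r[n]    0    1    4    6   12   13   16   18   24

24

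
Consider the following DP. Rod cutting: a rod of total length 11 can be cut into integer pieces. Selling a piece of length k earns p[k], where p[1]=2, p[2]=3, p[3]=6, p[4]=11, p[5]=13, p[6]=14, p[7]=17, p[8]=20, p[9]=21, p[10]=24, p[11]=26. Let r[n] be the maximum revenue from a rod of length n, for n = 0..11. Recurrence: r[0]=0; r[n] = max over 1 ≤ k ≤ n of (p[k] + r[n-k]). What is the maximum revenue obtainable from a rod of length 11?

   n    0    1    2    3    4    5    6    7    8    9   10   11
r[n]    0    2    4    6   11   13   15   17   22   24   26   28

28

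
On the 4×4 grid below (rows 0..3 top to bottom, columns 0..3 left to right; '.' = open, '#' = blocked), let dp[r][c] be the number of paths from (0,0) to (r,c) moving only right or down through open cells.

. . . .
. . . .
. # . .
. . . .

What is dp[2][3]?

r\c   0   1   2   3
  0   1   1   1   1
  1   1   2   3   4
  2   1   0   3   7
  3   1   1   4  11

7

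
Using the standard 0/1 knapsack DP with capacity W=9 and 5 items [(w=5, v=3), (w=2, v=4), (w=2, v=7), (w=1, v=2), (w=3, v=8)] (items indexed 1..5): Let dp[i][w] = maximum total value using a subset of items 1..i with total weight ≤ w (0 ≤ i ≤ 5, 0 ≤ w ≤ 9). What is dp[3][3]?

7

i\w   0   1   2   3   4   5   6   7   8   9
  0   0   0   0   0   0   0   0   0   0   0
  1   0   0   0   0   0   3   3   3   3   3
  2   0   0   4   4   4   4   4   7   7   7
  3   0   0   7   7  11  11  11  11  11  14
  4   0   2   7   9  11  13  13  13  13  14
  5   0   2   7   9  11  15  17  19  21  21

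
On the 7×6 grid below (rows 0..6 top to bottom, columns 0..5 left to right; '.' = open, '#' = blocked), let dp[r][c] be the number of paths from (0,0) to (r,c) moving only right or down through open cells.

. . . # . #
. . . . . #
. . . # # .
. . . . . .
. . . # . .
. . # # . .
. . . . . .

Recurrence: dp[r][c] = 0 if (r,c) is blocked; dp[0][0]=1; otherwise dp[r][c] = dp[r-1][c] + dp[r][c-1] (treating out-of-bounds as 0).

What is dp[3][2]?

10

r\c   0   1   2   3   4   5
  0   1   1   1   0   0   0
  1   1   2   3   3   3   0
  2   1   3   6   0   0   0
  3   1   4  10  10  10  10
  4   1   5  15   0  10  20
  5   1   6   0   0  10  30
  6   1   7   7   7  17  47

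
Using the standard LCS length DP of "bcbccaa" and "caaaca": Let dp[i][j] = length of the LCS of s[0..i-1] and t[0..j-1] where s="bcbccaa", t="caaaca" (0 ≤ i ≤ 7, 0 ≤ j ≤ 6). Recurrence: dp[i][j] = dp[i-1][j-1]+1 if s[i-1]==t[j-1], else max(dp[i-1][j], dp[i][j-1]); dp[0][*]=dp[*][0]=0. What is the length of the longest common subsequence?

   ''  c  a  a  a  c  a
''  0  0  0  0  0  0  0
 b  0  0  0  0  0  0  0
 c  0  1  1  1  1  1  1
 b  0  1  1  1  1  1  1
 c  0  1  1  1  1  2  2
 c  0  1  1  1  1  2  2
 a  0  1  2  2  2  2  3
 a  0  1  2  3  3  3  3

3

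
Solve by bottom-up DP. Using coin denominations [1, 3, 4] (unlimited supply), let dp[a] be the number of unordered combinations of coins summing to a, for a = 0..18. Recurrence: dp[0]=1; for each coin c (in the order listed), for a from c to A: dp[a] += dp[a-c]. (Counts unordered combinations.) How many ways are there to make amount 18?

after  coin     0     1     2     3     4     5     6     7     8     9    10    11    12    13    14    15    16    17    18
          1     1     1     1     1     1     1     1     1     1     1     1     1     1     1     1     1     1     1     1
          3     1     1     1     2     2     2     3     3     3     4     4     4     5     5     5     6     6     6     7
          4     1     1     1     2     3     3     4     5     6     7     8     9    11    12    13    15    17    18    20

20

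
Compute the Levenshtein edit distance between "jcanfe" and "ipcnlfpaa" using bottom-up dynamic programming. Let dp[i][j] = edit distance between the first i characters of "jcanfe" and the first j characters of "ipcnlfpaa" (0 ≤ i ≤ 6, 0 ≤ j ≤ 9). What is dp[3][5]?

   ''  i  p  c  n  l  f  p  a  a
''  0  1  2  3  4  5  6  7  8  9
 j  1  1  2  3  4  5  6  7  8  9
 c  2  2  2  2  3  4  5  6  7  8
 a  3  3  3  3  3  4  5  6  6  7
 n  4  4  4  4  3  4  5  6  7  7
 f  5  5  5  5  4  4  4  5  6  7
 e  6  6  6  6  5  5  5  5  6  7

4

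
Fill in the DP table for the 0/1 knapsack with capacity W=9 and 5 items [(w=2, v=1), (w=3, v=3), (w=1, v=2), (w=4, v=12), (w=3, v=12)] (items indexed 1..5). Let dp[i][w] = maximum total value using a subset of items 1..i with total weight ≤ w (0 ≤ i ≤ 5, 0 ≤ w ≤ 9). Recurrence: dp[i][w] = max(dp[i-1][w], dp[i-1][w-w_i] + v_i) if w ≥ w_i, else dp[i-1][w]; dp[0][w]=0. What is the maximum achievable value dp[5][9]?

i\w   0   1   2   3   4   5   6   7   8   9
  0   0   0   0   0   0   0   0   0   0   0
  1   0   0   1   1   1   1   1   1   1   1
  2   0   0   1   3   3   4   4   4   4   4
  3   0   2   2   3   5   5   6   6   6   6
  4   0   2   2   3  12  14  14  15  17  17
  5   0   2   2  12  14  14  15  24  26  26

26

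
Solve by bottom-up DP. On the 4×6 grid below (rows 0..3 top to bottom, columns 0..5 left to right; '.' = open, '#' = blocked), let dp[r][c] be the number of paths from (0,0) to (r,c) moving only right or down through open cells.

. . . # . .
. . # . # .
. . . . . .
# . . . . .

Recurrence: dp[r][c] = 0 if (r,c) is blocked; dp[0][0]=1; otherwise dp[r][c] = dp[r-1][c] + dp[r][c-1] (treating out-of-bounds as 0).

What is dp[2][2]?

r\c   0   1   2   3   4   5
  0   1   1   1   0   0   0
  1   1   2   0   0   0   0
  2   1   3   3   3   3   3
  3   0   3   6   9  12  15

3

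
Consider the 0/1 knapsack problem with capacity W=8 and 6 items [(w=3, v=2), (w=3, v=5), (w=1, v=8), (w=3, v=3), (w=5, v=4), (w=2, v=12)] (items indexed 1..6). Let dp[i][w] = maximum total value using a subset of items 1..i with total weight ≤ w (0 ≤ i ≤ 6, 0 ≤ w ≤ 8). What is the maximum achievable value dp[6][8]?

i\w   0   1   2   3   4   5   6   7   8
  0   0   0   0   0   0   0   0   0   0
  1   0   0   0   2   2   2   2   2   2
  2   0   0   0   5   5   5   7   7   7
  3   0   8   8   8  13  13  13  15  15
  4   0   8   8   8  13  13  13  16  16
  5   0   8   8   8  13  13  13  16  16
  6   0   8  12  20  20  20  25  25  25

25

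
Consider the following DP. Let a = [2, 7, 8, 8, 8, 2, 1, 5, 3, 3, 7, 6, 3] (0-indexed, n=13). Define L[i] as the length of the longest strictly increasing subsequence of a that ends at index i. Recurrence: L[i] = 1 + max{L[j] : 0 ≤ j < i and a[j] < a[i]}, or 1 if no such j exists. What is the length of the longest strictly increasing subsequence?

   i    0    1    2    3    4    5    6    7    8    9   10   11   12
a[i]    2    7    8    8    8    2    1    5    3    3    7    6    3
L[i]    1    2    3    3    3    1    1    2    2    2    3    3    2

3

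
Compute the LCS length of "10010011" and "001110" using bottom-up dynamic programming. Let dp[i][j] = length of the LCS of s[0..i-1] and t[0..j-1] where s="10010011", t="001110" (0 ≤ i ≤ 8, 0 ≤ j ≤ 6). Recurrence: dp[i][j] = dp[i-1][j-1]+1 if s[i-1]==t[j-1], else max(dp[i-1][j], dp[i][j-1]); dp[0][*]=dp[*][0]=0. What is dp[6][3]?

3

   ''  0  0  1  1  1  0
''  0  0  0  0  0  0  0
 1  0  0  0  1  1  1  1
 0  0  1  1  1  1  1  2
 0  0  1  2  2  2  2  2
 1  0  1  2  3  3  3  3
 0  0  1  2  3  3  3  4
 0  0  1  2  3  3  3  4
 1  0  1  2  3  4  4  4
 1  0  1  2  3  4  5  5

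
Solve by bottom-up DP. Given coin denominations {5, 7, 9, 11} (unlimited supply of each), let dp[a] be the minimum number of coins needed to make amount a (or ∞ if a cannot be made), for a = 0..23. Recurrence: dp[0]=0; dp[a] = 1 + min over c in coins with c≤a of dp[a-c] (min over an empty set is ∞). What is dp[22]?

 a  0  1  2  3  4  5  6  7  8  9 10 11 12 13 14 15 16 17 18 19 20 21 22 23
dp  0  -  -  -  -  1  -  1  -  1  2  1  2  -  2  3  2  3  2  3  2  3  2  3
(- denotes ∞ / unreachable)

2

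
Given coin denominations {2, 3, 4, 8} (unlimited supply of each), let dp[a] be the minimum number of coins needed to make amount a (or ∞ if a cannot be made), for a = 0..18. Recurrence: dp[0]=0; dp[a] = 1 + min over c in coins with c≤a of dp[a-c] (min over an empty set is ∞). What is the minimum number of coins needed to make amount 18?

 a  0  1  2  3  4  5  6  7  8  9 10 11 12 13 14 15 16 17 18
dp  0  -  1  1  1  2  2  2  1  3  2  2  2  3  3  3  2  4  3
(- denotes ∞ / unreachable)

3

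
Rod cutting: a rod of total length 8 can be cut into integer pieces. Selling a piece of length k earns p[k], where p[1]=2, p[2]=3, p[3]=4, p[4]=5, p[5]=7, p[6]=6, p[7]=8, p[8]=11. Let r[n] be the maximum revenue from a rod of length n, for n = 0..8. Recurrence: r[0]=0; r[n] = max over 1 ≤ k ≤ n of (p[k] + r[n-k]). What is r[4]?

   n    0    1    2    3    4    5    6    7    8
r[n]    0    2    4    6    8   10   12   14   16

8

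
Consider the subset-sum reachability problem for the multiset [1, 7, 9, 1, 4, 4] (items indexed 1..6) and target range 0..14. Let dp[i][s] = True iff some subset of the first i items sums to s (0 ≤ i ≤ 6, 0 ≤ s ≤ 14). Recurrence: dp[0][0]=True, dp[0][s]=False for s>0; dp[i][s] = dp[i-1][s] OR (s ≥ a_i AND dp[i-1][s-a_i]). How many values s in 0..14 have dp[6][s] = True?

14

i\s   0   1   2   3   4   5   6   7   8   9  10  11  12  13  14
  0   T   F   F   F   F   F   F   F   F   F   F   F   F   F   F
  1   T   T   F   F   F   F   F   F   F   F   F   F   F   F   F
  2   T   T   F   F   F   F   F   T   T   F   F   F   F   F   F
  3   T   T   F   F   F   F   F   T   T   T   T   F   F   F   F
  4   T   T   T   F   F   F   F   T   T   T   T   T   F   F   F
  5   T   T   T   F   T   T   T   T   T   T   T   T   T   T   T
  6   T   T   T   F   T   T   T   T   T   T   T   T   T   T   T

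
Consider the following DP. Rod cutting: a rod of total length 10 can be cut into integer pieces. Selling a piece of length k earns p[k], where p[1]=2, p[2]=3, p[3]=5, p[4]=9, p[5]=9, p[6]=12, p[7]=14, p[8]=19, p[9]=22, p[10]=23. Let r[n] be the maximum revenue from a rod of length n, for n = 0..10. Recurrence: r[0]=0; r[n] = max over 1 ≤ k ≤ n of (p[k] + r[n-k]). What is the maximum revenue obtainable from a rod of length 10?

24

   n    0    1    2    3    4    5    6    7    8    9   10
r[n]    0    2    4    6    9   11   13   15   19   22   24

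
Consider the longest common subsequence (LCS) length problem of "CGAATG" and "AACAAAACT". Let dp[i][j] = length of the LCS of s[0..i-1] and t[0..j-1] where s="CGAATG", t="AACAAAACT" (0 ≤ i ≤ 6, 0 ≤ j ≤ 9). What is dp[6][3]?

   ''  A  A  C  A  A  A  A  C  T
''  0  0  0  0  0  0  0  0  0  0
 C  0  0  0  1  1  1  1  1  1  1
 G  0  0  0  1  1  1  1  1  1  1
 A  0  1  1  1  2  2  2  2  2  2
 A  0  1  2  2  2  3  3  3  3  3
 T  0  1  2  2  2  3  3  3  3  4
 G  0  1  2  2  2  3  3  3  3  4

2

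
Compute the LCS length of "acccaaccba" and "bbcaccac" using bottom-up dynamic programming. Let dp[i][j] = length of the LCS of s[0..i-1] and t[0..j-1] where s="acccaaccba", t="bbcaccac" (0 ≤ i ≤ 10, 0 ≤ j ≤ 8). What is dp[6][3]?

   ''  b  b  c  a  c  c  a  c
''  0  0  0  0  0  0  0  0  0
 a  0  0  0  0  1  1  1  1  1
 c  0  0  0  1  1  2  2  2  2
 c  0  0  0  1  1  2  3  3  3
 c  0  0  0  1  1  2  3  3  4
 a  0  0  0  1  2  2  3  4  4
 a  0  0  0  1  2  2  3  4  4
 c  0  0  0  1  2  3  3  4  5
 c  0  0  0  1  2  3  4  4  5
 b  0  1  1  1  2  3  4  4  5
 a  0  1  1  1  2  3  4  5  5

1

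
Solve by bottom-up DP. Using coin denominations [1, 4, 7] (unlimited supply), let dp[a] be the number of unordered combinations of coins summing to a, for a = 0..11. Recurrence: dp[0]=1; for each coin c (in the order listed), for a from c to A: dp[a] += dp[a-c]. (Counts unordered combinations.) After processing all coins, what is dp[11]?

after  coin     0     1     2     3     4     5     6     7     8     9    10    11
          1     1     1     1     1     1     1     1     1     1     1     1     1
          4     1     1     1     1     2     2     2     2     3     3     3     3
          7     1     1     1     1     2     2     2     3     4     4     4     5

5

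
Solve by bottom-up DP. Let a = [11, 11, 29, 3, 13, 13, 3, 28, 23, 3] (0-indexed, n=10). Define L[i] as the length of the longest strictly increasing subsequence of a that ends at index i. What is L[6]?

   i    0    1    2    3    4    5    6    7    8    9
a[i]   11   11   29    3   13   13    3   28   23    3
L[i]    1    1    2    1    2    2    1    3    3    1

1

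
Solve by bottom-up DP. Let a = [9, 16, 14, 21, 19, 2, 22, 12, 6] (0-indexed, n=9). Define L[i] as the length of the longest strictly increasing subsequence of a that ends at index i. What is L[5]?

   i    0    1    2    3    4    5    6    7    8
a[i]    9   16   14   21   19    2   22   12    6
L[i]    1    2    2    3    3    1    4    2    2

1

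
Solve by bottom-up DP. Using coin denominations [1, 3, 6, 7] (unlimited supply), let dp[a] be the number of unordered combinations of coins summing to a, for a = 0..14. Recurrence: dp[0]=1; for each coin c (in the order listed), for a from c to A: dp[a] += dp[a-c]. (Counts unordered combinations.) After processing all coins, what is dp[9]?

after  coin     0     1     2     3     4     5     6     7     8     9    10    11    12    13    14
          1     1     1     1     1     1     1     1     1     1     1     1     1     1     1     1
          3     1     1     1     2     2     2     3     3     3     4     4     4     5     5     5
          6     1     1     1     2     2     2     4     4     4     6     6     6     9     9     9
          7     1     1     1     2     2     2     4     5     5     7     8     8    11    13    14

7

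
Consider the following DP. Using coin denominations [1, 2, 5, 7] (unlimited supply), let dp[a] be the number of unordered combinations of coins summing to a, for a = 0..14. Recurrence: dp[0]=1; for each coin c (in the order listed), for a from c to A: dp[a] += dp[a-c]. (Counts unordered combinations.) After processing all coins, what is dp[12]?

after  coin     0     1     2     3     4     5     6     7     8     9    10    11    12    13    14
          1     1     1     1     1     1     1     1     1     1     1     1     1     1     1     1
          2     1     1     2     2     3     3     4     4     5     5     6     6     7     7     8
          5     1     1     2     2     3     4     5     6     7     8    10    11    13    14    16
          7     1     1     2     2     3     4     5     7     8    10    12    14    17    19    23

17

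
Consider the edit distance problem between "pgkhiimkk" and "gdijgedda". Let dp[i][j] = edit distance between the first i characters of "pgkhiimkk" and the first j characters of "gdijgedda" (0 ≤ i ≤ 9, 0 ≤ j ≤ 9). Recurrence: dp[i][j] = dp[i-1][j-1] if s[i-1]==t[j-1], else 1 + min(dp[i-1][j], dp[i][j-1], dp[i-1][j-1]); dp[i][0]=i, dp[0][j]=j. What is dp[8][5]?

6

   ''  g  d  i  j  g  e  d  d  a
''  0  1  2  3  4  5  6  7  8  9
 p  1  1  2  3  4  5  6  7  8  9
 g  2  1  2  3  4  4  5  6  7  8
 k  3  2  2  3  4  5  5  6  7  8
 h  4  3  3  3  4  5  6  6  7  8
 i  5  4  4  3  4  5  6  7  7  8
 i  6  5  5  4  4  5  6  7  8  8
 m  7  6  6  5  5  5  6  7  8  9
 k  8  7  7  6  6  6  6  7  8  9
 k  9  8  8  7  7  7  7  7  8  9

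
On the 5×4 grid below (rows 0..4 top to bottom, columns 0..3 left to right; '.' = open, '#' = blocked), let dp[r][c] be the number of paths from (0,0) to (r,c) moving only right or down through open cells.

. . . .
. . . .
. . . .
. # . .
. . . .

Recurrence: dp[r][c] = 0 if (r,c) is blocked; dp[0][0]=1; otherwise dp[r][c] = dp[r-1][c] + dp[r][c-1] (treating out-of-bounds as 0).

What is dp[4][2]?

7

r\c   0   1   2   3
  0   1   1   1   1
  1   1   2   3   4
  2   1   3   6  10
  3   1   0   6  16
  4   1   1   7  23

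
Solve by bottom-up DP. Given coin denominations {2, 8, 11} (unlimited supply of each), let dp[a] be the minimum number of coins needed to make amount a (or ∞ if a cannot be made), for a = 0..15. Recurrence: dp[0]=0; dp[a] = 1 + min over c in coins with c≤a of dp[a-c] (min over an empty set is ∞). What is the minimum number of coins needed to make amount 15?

3

 a  0  1  2  3  4  5  6  7  8  9 10 11 12 13 14 15
dp  0  -  1  -  2  -  3  -  1  -  2  1  3  2  4  3
(- denotes ∞ / unreachable)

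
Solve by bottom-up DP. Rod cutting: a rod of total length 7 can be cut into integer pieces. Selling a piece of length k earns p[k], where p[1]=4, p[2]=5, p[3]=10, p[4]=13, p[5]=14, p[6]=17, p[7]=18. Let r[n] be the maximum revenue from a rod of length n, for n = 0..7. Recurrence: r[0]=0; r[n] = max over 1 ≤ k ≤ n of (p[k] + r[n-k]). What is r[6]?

24

   n    0    1    2    3    4    5    6    7
r[n]    0    4    8   12   16   20   24   28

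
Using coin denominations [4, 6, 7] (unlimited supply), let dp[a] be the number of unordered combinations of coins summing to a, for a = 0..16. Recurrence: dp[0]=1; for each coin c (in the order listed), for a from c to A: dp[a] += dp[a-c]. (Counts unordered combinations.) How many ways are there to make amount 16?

2

after  coin     0     1     2     3     4     5     6     7     8     9    10    11    12    13    14    15    16
          4     1     0     0     0     1     0     0     0     1     0     0     0     1     0     0     0     1
          6     1     0     0     0     1     0     1     0     1     0     1     0     2     0     1     0     2
          7     1     0     0     0     1     0     1     1     1     0     1     1     2     1     2     1     2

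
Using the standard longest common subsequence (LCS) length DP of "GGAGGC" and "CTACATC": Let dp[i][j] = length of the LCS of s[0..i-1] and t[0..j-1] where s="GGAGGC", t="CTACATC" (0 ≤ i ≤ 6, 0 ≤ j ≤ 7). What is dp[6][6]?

   ''  C  T  A  C  A  T  C
''  0  0  0  0  0  0  0  0
 G  0  0  0  0  0  0  0  0
 G  0  0  0  0  0  0  0  0
 A  0  0  0  1  1  1  1  1
 G  0  0  0  1  1  1  1  1
 G  0  0  0  1  1  1  1  1
 C  0  1  1  1  2  2  2  2

2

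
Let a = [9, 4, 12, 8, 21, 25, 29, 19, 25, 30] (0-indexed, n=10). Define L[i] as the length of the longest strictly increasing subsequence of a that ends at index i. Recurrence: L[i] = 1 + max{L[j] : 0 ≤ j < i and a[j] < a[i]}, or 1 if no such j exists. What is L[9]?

6

   i    0    1    2    3    4    5    6    7    8    9
a[i]    9    4   12    8   21   25   29   19   25   30
L[i]    1    1    2    2    3    4    5    3    4    6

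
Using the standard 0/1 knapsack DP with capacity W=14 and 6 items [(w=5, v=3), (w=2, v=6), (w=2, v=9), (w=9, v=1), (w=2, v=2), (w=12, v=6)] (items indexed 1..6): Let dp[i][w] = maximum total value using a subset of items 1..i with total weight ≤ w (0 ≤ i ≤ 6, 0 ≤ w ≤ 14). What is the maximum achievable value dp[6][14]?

20

i\w   0   1   2   3   4   5   6   7   8   9  10  11  12  13  14
  0   0   0   0   0   0   0   0   0   0   0   0   0   0   0   0
  1   0   0   0   0   0   3   3   3   3   3   3   3   3   3   3
  2   0   0   6   6   6   6   6   9   9   9   9   9   9   9   9
  3   0   0   9   9  15  15  15  15  15  18  18  18  18  18  18
  4   0   0   9   9  15  15  15  15  15  18  18  18  18  18  18
  5   0   0   9   9  15  15  17  17  17  18  18  20  20  20  20
  6   0   0   9   9  15  15  17  17  17  18  18  20  20  20  20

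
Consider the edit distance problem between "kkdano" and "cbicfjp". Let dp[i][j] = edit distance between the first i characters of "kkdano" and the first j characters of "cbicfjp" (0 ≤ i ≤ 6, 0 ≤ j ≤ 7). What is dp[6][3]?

6

   ''  c  b  i  c  f  j  p
''  0  1  2  3  4  5  6  7
 k  1  1  2  3  4  5  6  7
 k  2  2  2  3  4  5  6  7
 d  3  3  3  3  4  5  6  7
 a  4  4  4  4  4  5  6  7
 n  5  5  5  5  5  5  6  7
 o  6  6  6  6  6  6  6  7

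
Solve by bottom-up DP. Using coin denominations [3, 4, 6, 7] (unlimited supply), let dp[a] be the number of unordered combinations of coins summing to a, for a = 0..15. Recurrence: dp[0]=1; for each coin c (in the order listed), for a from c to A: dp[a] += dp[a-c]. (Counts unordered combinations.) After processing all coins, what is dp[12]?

after  coin     0     1     2     3     4     5     6     7     8     9    10    11    12    13    14    15
          3     1     0     0     1     0     0     1     0     0     1     0     0     1     0     0     1
          4     1     0     0     1     1     0     1     1     1     1     1     1     2     1     1     2
          6     1     0     0     1     1     0     2     1     1     2     2     1     4     2     2     4
          7     1     0     0     1     1     0     2     2     1     2     3     2     4     4     4     5

4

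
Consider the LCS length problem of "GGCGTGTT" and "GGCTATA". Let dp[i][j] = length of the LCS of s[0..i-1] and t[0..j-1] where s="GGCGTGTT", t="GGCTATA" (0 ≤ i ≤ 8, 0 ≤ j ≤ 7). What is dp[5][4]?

   ''  G  G  C  T  A  T  A
''  0  0  0  0  0  0  0  0
 G  0  1  1  1  1  1  1  1
 G  0  1  2  2  2  2  2  2
 C  0  1  2  3  3  3  3  3
 G  0  1  2  3  3  3  3  3
 T  0  1  2  3  4  4  4  4
 G  0  1  2  3  4  4  4  4
 T  0  1  2  3  4  4  5  5
 T  0  1  2  3  4  4  5  5

4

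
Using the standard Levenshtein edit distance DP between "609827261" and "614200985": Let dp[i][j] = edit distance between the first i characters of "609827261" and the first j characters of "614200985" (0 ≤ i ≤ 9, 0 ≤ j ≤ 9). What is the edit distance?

   ''  6  1  4  2  0  0  9  8  5
''  0  1  2  3  4  5  6  7  8  9
 6  1  0  1  2  3  4  5  6  7  8
 0  2  1  1  2  3  3  4  5  6  7
 9  3  2  2  2  3  4  4  4  5  6
 8  4  3  3  3  3  4  5  5  4  5
 2  5  4  4  4  3  4  5  6  5  5
 7  6  5  5  5  4  4  5  6  6  6
 2  7  6  6  6  5  5  5  6  7  7
 6  8  7  7  7  6  6  6  6  7  8
 1  9  8  7  8  7  7  7  7  7  8

8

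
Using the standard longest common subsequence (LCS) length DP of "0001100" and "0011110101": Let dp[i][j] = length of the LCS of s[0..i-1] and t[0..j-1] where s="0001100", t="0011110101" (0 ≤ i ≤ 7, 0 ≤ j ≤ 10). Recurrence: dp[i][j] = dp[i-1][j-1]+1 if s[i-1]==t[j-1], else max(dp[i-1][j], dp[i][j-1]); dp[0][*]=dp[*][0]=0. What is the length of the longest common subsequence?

6

   ''  0  0  1  1  1  1  0  1  0  1
''  0  0  0  0  0  0  0  0  0  0  0
 0  0  1  1  1  1  1  1  1  1  1  1
 0  0  1  2  2  2  2  2  2  2  2  2
 0  0  1  2  2  2  2  2  3  3  3  3
 1  0  1  2  3  3  3  3  3  4  4  4
 1  0  1  2  3  4  4  4  4  4  4  5
 0  0  1  2  3  4  4  4  5  5  5  5
 0  0  1  2  3  4  4  4  5  5  6  6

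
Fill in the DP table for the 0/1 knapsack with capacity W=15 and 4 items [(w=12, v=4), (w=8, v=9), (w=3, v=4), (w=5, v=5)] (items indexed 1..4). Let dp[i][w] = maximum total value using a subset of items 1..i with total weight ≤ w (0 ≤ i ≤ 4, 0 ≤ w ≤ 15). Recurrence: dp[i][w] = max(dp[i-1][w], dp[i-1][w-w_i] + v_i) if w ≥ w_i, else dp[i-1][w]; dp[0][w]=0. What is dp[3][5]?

4

i\w   0   1   2   3   4   5   6   7   8   9  10  11  12  13  14  15
  0   0   0   0   0   0   0   0   0   0   0   0   0   0   0   0   0
  1   0   0   0   0   0   0   0   0   0   0   0   0   4   4   4   4
  2   0   0   0   0   0   0   0   0   9   9   9   9   9   9   9   9
  3   0   0   0   4   4   4   4   4   9   9   9  13  13  13  13  13
  4   0   0   0   4   4   5   5   5   9   9   9  13  13  14  14  14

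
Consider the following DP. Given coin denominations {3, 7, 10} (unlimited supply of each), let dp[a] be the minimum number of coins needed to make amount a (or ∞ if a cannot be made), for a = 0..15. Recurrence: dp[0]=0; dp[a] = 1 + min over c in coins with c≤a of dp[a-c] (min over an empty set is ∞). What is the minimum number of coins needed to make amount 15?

5

 a  0  1  2  3  4  5  6  7  8  9 10 11 12 13 14 15
dp  0  -  -  1  -  -  2  1  -  3  1  -  4  2  2  5
(- denotes ∞ / unreachable)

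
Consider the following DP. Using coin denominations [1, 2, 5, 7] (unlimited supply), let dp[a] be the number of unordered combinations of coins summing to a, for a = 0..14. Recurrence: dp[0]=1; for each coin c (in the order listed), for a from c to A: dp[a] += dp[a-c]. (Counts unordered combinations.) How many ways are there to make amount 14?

23

after  coin     0     1     2     3     4     5     6     7     8     9    10    11    12    13    14
          1     1     1     1     1     1     1     1     1     1     1     1     1     1     1     1
          2     1     1     2     2     3     3     4     4     5     5     6     6     7     7     8
          5     1     1     2     2     3     4     5     6     7     8    10    11    13    14    16
          7     1     1     2     2     3     4     5     7     8    10    12    14    17    19    23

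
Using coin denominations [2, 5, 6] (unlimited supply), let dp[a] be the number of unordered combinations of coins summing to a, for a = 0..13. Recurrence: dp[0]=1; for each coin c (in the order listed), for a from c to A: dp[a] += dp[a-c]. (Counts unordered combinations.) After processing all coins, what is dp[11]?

2

after  coin     0     1     2     3     4     5     6     7     8     9    10    11    12    13
          2     1     0     1     0     1     0     1     0     1     0     1     0     1     0
          5     1     0     1     0     1     1     1     1     1     1     2     1     2     1
          6     1     0     1     0     1     1     2     1     2     1     3     2     4     2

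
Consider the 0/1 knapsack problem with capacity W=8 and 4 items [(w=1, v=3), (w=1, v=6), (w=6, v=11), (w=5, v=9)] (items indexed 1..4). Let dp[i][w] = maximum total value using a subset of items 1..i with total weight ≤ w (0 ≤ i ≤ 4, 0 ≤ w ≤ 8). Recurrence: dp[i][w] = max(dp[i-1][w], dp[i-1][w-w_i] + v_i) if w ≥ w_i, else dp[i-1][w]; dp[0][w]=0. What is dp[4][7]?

i\w   0   1   2   3   4   5   6   7   8
  0   0   0   0   0   0   0   0   0   0
  1   0   3   3   3   3   3   3   3   3
  2   0   6   9   9   9   9   9   9   9
  3   0   6   9   9   9   9  11  17  20
  4   0   6   9   9   9   9  15  18  20

18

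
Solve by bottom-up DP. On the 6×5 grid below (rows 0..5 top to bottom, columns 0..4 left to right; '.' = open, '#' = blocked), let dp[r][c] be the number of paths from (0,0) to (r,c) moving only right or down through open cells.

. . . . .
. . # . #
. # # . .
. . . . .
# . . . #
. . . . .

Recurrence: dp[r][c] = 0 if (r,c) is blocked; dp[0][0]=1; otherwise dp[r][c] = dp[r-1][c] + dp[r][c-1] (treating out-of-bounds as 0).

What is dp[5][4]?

7

r\c   0   1   2   3   4
  0   1   1   1   1   1
  1   1   2   0   1   0
  2   1   0   0   1   1
  3   1   1   1   2   3
  4   0   1   2   4   0
  5   0   1   3   7   7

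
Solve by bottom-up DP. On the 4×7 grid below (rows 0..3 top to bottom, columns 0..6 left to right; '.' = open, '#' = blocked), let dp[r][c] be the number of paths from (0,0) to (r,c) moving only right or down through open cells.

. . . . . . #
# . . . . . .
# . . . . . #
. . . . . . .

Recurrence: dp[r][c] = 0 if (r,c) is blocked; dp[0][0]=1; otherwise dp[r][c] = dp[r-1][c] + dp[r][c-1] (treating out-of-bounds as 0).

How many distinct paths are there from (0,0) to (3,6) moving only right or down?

35

r\c   0   1   2   3   4   5   6
  0   1   1   1   1   1   1   0
  1   0   1   2   3   4   5   5
  2   0   1   3   6  10  15   0
  3   0   1   4  10  20  35  35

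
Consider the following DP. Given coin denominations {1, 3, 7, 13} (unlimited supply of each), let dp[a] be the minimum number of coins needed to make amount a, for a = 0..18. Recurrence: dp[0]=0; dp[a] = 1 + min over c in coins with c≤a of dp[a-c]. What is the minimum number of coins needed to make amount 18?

4

 a  0  1  2  3  4  5  6  7  8  9 10 11 12 13 14 15 16 17 18
dp  0  1  2  1  2  3  2  1  2  3  2  3  4  1  2  3  2  3  4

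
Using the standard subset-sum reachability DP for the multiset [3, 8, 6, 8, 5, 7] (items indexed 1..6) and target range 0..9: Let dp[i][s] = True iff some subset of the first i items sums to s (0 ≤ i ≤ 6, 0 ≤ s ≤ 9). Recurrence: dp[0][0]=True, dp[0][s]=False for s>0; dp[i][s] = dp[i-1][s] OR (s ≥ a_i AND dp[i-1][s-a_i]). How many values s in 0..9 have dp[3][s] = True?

5

i\s   0   1   2   3   4   5   6   7   8   9
  0   T   F   F   F   F   F   F   F   F   F
  1   T   F   F   T   F   F   F   F   F   F
  2   T   F   F   T   F   F   F   F   T   F
  3   T   F   F   T   F   F   T   F   T   T
  4   T   F   F   T   F   F   T   F   T   T
  5   T   F   F   T   F   T   T   F   T   T
  6   T   F   F   T   F   T   T   T   T   T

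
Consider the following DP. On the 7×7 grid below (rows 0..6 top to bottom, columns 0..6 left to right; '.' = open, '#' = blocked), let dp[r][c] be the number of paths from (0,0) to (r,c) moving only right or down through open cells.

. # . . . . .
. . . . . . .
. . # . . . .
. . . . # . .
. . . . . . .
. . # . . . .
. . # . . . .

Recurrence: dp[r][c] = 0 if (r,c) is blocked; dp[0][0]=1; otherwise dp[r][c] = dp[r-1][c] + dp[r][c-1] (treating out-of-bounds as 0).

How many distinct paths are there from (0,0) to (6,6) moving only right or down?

126

r\c   0   1   2   3   4   5   6
  0   1   0   0   0   0   0   0
  1   1   1   1   1   1   1   1
  2   1   2   0   1   2   3   4
  3   1   3   3   4   0   3   7
  4   1   4   7  11  11  14  21
  5   1   5   0  11  22  36  57
  6   1   6   0  11  33  69 126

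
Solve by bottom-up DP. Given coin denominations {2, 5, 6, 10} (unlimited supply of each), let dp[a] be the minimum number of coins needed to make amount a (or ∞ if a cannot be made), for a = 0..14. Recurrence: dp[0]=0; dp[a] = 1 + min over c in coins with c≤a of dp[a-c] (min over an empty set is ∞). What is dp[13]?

 a  0  1  2  3  4  5  6  7  8  9 10 11 12 13 14
dp  0  -  1  -  2  1  1  2  2  3  1  2  2  3  3
(- denotes ∞ / unreachable)

3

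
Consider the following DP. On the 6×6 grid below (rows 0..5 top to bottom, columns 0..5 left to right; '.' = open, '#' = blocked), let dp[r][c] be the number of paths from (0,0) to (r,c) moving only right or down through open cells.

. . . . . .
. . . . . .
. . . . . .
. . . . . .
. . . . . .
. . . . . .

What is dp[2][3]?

10

r\c   0   1   2   3   4   5
  0   1   1   1   1   1   1
  1   1   2   3   4   5   6
  2   1   3   6  10  15  21
  3   1   4  10  20  35  56
  4   1   5  15  35  70 126
  5   1   6  21  56 126 252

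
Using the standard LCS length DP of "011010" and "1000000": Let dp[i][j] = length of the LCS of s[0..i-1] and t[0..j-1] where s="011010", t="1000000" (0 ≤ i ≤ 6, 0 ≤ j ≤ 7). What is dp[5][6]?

   ''  1  0  0  0  0  0  0
''  0  0  0  0  0  0  0  0
 0  0  0  1  1  1  1  1  1
 1  0  1  1  1  1  1  1  1
 1  0  1  1  1  1  1  1  1
 0  0  1  2  2  2  2  2  2
 1  0  1  2  2  2  2  2  2
 0  0  1  2  3  3  3  3  3

2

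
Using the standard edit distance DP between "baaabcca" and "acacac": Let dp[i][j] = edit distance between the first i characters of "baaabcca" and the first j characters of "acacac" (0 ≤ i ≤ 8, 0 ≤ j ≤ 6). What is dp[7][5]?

4

   ''  a  c  a  c  a  c
''  0  1  2  3  4  5  6
 b  1  1  2  3  4  5  6
 a  2  1  2  2  3  4  5
 a  3  2  2  2  3  3  4
 a  4  3  3  2  3  3  4
 b  5  4  4  3  3  4  4
 c  6  5  4  4  3  4  4
 c  7  6  5  5  4  4  4
 a  8  7  6  5  5  4  5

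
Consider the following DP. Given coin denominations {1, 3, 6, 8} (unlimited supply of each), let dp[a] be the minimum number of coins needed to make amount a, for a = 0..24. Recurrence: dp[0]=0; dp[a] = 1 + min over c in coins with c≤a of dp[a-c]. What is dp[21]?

 a  0  1  2  3  4  5  6  7  8  9 10 11 12 13 14 15 16 17 18 19 20 21 22 23 24
dp  0  1  2  1  2  3  1  2  1  2  3  2  2  3  2  3  2  3  3  3  3  4  3  4  3

4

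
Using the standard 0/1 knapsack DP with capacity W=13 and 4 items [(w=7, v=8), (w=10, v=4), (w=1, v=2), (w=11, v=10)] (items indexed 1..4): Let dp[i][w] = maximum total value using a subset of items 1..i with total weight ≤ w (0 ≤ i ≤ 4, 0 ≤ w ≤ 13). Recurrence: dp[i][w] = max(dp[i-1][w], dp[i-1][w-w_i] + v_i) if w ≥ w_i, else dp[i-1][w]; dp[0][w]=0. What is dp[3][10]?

10

i\w   0   1   2   3   4   5   6   7   8   9  10  11  12  13
  0   0   0   0   0   0   0   0   0   0   0   0   0   0   0
  1   0   0   0   0   0   0   0   8   8   8   8   8   8   8
  2   0   0   0   0   0   0   0   8   8   8   8   8   8   8
  3   0   2   2   2   2   2   2   8  10  10  10  10  10  10
  4   0   2   2   2   2   2   2   8  10  10  10  10  12  12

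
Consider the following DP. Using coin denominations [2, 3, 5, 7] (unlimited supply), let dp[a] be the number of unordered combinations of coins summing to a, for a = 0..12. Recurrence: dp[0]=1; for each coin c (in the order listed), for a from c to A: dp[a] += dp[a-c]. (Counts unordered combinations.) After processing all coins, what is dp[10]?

after  coin     0     1     2     3     4     5     6     7     8     9    10    11    12
          2     1     0     1     0     1     0     1     0     1     0     1     0     1
          3     1     0     1     1     1     1     2     1     2     2     2     2     3
          5     1     0     1     1     1     2     2     2     3     3     4     4     5
          7     1     0     1     1     1     2     2     3     3     4     5     5     7

5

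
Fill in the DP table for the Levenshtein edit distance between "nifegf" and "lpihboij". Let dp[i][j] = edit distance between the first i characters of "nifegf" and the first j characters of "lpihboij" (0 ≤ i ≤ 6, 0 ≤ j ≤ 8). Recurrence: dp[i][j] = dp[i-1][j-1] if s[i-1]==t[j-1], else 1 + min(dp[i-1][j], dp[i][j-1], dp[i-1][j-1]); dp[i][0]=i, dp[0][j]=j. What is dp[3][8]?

   ''  l  p  i  h  b  o  i  j
''  0  1  2  3  4  5  6  7  8
 n  1  1  2  3  4  5  6  7  8
 i  2  2  2  2  3  4  5  6  7
 f  3  3  3  3  3  4  5  6  7
 e  4  4  4  4  4  4  5  6  7
 g  5  5  5  5  5  5  5  6  7
 f  6  6  6  6  6  6  6  6  7

7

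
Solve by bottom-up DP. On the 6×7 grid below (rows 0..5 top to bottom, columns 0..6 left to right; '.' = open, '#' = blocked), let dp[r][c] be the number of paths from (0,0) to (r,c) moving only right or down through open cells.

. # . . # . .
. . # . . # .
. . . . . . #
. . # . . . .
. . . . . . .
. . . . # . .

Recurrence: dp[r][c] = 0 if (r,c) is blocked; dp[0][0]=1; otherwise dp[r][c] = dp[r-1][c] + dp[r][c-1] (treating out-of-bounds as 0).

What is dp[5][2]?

9

r\c   0   1   2   3   4   5   6
  0   1   0   0   0   0   0   0
  1   1   1   0   0   0   0   0
  2   1   2   2   2   2   2   0
  3   1   3   0   2   4   6   6
  4   1   4   4   6  10  16  22
  5   1   5   9  15   0  16  38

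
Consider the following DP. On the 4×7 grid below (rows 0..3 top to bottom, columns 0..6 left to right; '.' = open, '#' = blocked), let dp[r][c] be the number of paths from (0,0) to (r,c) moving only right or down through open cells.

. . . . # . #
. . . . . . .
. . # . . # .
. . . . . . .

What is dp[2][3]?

4

r\c   0   1   2   3   4   5   6
  0   1   1   1   1   0   0   0
  1   1   2   3   4   4   4   4
  2   1   3   0   4   8   0   4
  3   1   4   4   8  16  16  20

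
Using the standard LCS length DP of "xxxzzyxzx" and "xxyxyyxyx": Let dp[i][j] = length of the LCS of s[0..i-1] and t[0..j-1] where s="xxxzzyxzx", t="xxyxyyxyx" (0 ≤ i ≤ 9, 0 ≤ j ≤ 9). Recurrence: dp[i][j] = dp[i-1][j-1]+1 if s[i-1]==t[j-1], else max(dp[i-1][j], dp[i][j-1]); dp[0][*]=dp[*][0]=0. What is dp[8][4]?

4

   ''  x  x  y  x  y  y  x  y  x
''  0  0  0  0  0  0  0  0  0  0
 x  0  1  1  1  1  1  1  1  1  1
 x  0  1  2  2  2  2  2  2  2  2
 x  0  1  2  2  3  3  3  3  3  3
 z  0  1  2  2  3  3  3  3  3  3
 z  0  1  2  2  3  3  3  3  3  3
 y  0  1  2  3  3  4  4  4  4  4
 x  0  1  2  3  4  4  4  5  5  5
 z  0  1  2  3  4  4  4  5  5  5
 x  0  1  2  3  4  4  4  5  5  6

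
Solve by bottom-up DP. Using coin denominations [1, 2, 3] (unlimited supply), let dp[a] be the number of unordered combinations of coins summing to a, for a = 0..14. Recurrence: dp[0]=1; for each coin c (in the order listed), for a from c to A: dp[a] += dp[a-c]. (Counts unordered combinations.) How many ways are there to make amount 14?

24

after  coin     0     1     2     3     4     5     6     7     8     9    10    11    12    13    14
          1     1     1     1     1     1     1     1     1     1     1     1     1     1     1     1
          2     1     1     2     2     3     3     4     4     5     5     6     6     7     7     8
          3     1     1     2     3     4     5     7     8    10    12    14    16    19    21    24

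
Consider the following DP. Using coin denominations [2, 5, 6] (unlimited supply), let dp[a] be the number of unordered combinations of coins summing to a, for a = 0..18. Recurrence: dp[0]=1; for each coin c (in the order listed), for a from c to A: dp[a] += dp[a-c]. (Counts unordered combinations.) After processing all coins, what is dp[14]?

4

after  coin     0     1     2     3     4     5     6     7     8     9    10    11    12    13    14    15    16    17    18
          2     1     0     1     0     1     0     1     0     1     0     1     0     1     0     1     0     1     0     1
          5     1     0     1     0     1     1     1     1     1     1     2     1     2     1     2     2     2     2     2
          6     1     0     1     0     1     1     2     1     2     1     3     2     4     2     4     3     5     4     6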